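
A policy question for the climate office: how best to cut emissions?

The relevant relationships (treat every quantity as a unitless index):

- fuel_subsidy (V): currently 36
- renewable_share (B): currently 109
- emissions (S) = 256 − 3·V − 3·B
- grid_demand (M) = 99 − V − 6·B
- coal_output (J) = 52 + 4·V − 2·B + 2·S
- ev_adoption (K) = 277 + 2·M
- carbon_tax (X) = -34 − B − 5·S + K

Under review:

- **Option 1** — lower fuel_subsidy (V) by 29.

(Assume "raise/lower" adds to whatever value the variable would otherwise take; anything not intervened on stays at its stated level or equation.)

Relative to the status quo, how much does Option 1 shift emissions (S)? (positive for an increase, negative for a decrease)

Baseline:
  V = 36
  B = 109
  S = 256 − 3·36 − 3·109 = -179
Option 1 (V − 29):
  V = 36 − 29 = 7
  B = 109
  S = 256 − 3·7 − 3·109 = -92
Change in S: -92 − (-179) = 87

87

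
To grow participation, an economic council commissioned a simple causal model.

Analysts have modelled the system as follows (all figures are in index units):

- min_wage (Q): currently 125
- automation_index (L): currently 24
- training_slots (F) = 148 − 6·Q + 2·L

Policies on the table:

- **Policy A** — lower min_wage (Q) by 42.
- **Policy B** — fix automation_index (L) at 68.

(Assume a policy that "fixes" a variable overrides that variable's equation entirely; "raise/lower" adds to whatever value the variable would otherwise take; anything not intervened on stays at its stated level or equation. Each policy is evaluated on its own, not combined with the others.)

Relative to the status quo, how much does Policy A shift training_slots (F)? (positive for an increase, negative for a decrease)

252

Baseline:
  Q = 125
  L = 24
  F = 148 − 6·125 + 2·24 = -554
Policy A (Q − 42):
  Q = 125 − 42 = 83
  L = 24
  F = 148 − 6·83 + 2·24 = -302
Change in F: -302 − (-554) = 252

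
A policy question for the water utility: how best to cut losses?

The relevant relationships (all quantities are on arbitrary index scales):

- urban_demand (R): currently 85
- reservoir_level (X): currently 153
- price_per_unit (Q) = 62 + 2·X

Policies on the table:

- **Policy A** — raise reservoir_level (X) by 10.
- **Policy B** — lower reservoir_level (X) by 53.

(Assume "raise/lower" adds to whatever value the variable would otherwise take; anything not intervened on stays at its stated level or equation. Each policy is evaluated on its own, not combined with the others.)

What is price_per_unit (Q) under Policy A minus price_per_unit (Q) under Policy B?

126

Policy A (X + 10):
  X = 153 + 10 = 163
  Q = 62 + 2·163 = 388
Policy B (X − 53):
  X = 153 − 53 = 100
  Q = 62 + 2·100 = 262
Q: 388 − 262 = 126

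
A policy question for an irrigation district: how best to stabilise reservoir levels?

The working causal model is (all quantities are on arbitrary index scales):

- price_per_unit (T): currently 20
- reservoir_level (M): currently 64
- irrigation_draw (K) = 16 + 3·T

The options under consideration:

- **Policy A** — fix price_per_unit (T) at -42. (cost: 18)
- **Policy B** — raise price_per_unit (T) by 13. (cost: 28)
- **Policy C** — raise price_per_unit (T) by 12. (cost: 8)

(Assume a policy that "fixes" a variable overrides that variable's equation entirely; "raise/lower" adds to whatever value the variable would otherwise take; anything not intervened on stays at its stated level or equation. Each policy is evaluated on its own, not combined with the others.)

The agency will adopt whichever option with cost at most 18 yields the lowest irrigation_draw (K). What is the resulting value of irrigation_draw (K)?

Policy A (T := -42):
  T = -42
  K = 16 + 3·(-42) = -110
Policy C (T + 12):
  T = 20 + 12 = 32
  K = 16 + 3·32 = 112
Comparing — Policy A: K=-110, Policy C: K=112. Lowest is -110 (Policy A).

-110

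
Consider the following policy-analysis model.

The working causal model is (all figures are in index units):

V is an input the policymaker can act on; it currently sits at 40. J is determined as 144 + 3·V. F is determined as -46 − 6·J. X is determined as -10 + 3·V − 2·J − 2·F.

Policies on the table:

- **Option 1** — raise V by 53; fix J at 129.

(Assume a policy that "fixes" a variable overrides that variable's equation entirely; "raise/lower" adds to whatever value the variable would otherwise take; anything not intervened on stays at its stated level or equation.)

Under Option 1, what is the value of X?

Option 1 (V + 53, J := 129):
  V = 40 + 53 = 93
  J = 129
  F = -46 − 6·129 = -820
  X = -10 + 3·93 − 2·129 − 2·(-820) = 1651

1651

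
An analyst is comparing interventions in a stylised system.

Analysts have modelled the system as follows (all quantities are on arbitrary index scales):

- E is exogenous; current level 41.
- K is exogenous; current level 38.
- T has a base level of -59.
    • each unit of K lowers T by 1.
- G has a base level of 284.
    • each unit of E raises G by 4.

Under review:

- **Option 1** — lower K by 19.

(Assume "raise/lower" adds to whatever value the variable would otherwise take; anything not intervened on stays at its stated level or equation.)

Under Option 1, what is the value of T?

-78

Option 1 (K − 19):
  K = 38 − 19 = 19
  T = -59 − 19 = -78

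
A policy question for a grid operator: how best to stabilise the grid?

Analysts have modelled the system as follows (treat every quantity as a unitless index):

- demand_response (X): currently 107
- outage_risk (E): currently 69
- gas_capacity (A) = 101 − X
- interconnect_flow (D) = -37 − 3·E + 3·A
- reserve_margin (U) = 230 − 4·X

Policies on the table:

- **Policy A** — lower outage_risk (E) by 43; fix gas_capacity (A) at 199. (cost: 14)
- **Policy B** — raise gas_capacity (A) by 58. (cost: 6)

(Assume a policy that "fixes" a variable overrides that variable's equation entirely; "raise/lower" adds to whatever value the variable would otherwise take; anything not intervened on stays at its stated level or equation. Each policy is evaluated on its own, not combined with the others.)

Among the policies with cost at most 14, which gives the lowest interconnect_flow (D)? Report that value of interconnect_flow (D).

Policy A (E − 43, A := 199):
  X = 107
  E = 69 − 43 = 26
  A = 199
  D = -37 − 3·26 + 3·199 = 482
Policy B (A + 58):
  X = 107
  E = 69
  A = 101 − 107 (+58 from intervention) = 52
  D = -37 − 3·69 + 3·52 = -88
Comparing — Policy A: D=482, Policy B: D=-88. Lowest is -88 (Policy B).

-88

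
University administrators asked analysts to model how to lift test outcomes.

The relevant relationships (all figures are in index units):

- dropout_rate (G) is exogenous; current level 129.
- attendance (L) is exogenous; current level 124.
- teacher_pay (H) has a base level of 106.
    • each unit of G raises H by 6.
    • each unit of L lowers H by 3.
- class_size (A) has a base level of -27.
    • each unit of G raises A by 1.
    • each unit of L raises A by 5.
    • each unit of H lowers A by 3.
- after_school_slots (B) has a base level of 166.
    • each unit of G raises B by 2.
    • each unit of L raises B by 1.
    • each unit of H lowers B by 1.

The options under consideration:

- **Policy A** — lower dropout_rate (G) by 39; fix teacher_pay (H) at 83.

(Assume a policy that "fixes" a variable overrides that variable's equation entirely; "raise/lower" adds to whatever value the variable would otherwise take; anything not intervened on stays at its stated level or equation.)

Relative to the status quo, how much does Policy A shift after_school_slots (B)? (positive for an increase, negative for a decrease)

347

Baseline:
  G = 129
  L = 124
  H = 106 + 6·129 − 3·124 = 508
  B = 166 + 2·129 + 124 − 508 = 40
Policy A (G − 39, H := 83):
  G = 129 − 39 = 90
  L = 124
  H = 83
  B = 166 + 2·90 + 124 − 83 = 387
Change in B: 387 − 40 = 347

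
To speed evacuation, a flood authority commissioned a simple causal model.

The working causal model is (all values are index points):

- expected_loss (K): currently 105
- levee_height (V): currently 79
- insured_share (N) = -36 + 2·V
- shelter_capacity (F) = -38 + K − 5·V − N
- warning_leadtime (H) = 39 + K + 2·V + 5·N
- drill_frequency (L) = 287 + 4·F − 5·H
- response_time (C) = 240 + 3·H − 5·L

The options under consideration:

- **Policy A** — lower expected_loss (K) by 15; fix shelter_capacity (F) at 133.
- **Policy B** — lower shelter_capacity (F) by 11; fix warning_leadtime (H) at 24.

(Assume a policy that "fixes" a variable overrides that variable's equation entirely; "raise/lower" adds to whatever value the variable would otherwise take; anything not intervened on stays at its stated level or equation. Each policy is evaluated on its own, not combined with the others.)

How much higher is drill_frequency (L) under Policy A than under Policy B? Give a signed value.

Policy A (K − 15, F := 133):
  K = 105 − 15 = 90
  V = 79
  N = -36 + 2·79 = 122
  F = 133
  H = 39 + 90 + 2·79 + 5·122 = 897
  L = 287 + 4·133 − 5·897 = -3666
Policy B (F − 11, H := 24):
  K = 105
  V = 79
  N = -36 + 2·79 = 122
  F = -38 + 105 − 5·79 − 122 (−11 from intervention) = -461
  H = 24
  L = 287 + 4·(-461) − 5·24 = -1677
L: -3666 − (-1677) = -1989

-1989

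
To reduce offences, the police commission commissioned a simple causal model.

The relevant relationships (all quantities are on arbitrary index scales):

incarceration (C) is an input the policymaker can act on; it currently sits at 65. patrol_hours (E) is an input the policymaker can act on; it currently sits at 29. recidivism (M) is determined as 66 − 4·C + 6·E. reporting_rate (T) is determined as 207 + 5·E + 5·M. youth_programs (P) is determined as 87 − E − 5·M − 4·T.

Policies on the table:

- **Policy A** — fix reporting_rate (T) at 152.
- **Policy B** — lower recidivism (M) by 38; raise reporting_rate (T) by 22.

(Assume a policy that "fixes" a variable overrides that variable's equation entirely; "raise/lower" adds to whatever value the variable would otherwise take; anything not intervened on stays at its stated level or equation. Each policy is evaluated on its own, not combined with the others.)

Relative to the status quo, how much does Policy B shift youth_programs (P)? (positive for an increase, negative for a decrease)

862

Baseline:
  C = 65
  E = 29
  M = 66 − 4·65 + 6·29 = -20
  T = 207 + 5·29 + 5·(-20) = 252
  P = 87 − 29 − 5·(-20) − 4·252 = -850
Policy B (M − 38, T + 22):
  C = 65
  E = 29
  M = 66 − 4·65 + 6·29 (−38 from intervention) = -58
  T = 207 + 5·29 + 5·(-58) (+22 from intervention) = 84
  P = 87 − 29 − 5·(-58) − 4·84 = 12
Change in P: 12 − (-850) = 862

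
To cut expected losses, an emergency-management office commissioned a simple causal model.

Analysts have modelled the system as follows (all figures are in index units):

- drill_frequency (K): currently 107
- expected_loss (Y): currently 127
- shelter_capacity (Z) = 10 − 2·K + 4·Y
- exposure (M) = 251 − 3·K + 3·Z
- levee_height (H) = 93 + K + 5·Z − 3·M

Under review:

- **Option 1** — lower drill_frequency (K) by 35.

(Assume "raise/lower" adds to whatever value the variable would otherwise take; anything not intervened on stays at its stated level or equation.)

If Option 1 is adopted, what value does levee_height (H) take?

-1436

Option 1 (K − 35):
  K = 107 − 35 = 72
  Y = 127
  Z = 10 − 2·72 + 4·127 = 374
  M = 251 − 3·72 + 3·374 = 1157
  H = 93 + 72 + 5·374 − 3·1157 = -1436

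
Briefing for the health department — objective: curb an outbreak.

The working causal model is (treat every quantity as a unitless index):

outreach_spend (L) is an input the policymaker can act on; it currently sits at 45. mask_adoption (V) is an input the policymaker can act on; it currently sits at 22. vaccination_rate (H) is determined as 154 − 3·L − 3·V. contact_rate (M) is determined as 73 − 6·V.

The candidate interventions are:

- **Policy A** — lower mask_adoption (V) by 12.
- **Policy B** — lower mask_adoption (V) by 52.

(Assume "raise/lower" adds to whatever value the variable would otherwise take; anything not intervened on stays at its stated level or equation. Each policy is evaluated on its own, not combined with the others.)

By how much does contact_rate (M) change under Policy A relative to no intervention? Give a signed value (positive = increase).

Baseline:
  V = 22
  M = 73 − 6·22 = -59
Policy A (V − 12):
  V = 22 − 12 = 10
  M = 73 − 6·10 = 13
Change in M: 13 − (-59) = 72

72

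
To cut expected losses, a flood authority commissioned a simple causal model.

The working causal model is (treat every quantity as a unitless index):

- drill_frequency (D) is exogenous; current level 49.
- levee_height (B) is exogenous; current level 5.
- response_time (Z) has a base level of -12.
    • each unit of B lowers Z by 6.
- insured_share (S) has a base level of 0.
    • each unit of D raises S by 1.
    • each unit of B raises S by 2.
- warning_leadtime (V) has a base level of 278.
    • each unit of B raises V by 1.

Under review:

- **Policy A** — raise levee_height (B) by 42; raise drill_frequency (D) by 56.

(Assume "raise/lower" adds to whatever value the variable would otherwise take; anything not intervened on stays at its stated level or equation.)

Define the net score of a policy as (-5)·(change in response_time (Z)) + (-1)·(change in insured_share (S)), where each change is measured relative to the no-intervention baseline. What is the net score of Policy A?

Baseline:
  D = 49
  B = 5
  Z = -12 − 6·5 = -42
  S = 0 + 49 + 2·5 = 59
Policy A (B + 42, D + 56):
  D = 49 + 56 = 105
  B = 5 + 42 = 47
  Z = -12 − 6·47 = -294
  S = 0 + 105 + 2·47 = 199
ΔZ = -294 − (-42) = -252; ΔS = 199 − 59 = 140
Score = (-5)·(-252) + (-1)·140 = 1120

1120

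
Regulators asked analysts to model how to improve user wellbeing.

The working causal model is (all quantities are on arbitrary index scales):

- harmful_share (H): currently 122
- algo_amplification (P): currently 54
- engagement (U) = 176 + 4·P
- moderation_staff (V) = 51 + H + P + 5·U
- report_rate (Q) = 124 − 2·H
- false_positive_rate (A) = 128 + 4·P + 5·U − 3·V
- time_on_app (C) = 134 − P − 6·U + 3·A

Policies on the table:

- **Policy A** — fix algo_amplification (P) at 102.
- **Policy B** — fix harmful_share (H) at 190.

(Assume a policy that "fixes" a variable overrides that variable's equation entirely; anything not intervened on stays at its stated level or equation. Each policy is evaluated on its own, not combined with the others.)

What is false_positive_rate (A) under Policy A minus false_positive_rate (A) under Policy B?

-1668

Policy A (P := 102):
  H = 122
  P = 102
  U = 176 + 4·102 = 584
  V = 51 + 122 + 102 + 5·584 = 3195
  A = 128 + 4·102 + 5·584 − 3·3195 = -6129
Policy B (H := 190):
  H = 190
  P = 54
  U = 176 + 4·54 = 392
  V = 51 + 190 + 54 + 5·392 = 2255
  A = 128 + 4·54 + 5·392 − 3·2255 = -4461
A: -6129 − (-4461) = -1668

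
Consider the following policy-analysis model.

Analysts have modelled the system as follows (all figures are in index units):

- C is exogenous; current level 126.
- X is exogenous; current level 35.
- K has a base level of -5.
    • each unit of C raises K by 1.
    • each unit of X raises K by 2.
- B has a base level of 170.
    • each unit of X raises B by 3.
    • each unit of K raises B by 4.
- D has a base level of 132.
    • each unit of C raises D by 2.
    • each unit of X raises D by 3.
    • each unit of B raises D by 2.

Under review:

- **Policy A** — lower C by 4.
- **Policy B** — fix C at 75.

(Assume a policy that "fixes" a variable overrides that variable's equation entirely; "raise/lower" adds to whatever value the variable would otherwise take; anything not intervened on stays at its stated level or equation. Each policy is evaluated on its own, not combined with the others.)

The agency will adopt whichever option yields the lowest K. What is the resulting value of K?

140

Policy A (C − 4):
  C = 126 − 4 = 122
  X = 35
  K = -5 + 122 + 2·35 = 187
Policy B (C := 75):
  C = 75
  X = 35
  K = -5 + 75 + 2·35 = 140
Comparing — Policy A: K=187, Policy B: K=140. Lowest is 140 (Policy B).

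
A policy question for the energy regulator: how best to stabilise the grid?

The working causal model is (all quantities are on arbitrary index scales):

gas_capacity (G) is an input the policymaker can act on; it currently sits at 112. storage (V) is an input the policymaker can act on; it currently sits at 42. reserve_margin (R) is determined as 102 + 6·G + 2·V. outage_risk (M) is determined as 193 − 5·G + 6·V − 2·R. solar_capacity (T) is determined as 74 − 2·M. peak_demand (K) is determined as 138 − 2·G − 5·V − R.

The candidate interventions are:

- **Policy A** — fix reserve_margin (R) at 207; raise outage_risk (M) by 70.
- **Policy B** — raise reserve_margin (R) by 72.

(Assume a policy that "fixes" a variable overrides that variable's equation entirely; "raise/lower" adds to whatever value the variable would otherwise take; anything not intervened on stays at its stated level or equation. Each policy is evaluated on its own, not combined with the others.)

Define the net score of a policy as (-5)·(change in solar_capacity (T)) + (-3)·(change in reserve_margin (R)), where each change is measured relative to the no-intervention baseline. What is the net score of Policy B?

-1656

Baseline:
  G = 112
  V = 42
  R = 102 + 6·112 + 2·42 = 858
  M = 193 − 5·112 + 6·42 − 2·858 = -1831
  T = 74 − 2·(-1831) = 3736
Policy B (R + 72):
  G = 112
  V = 42
  R = 102 + 6·112 + 2·42 (+72 from intervention) = 930
  M = 193 − 5·112 + 6·42 − 2·930 = -1975
  T = 74 − 2·(-1975) = 4024
ΔT = 4024 − 3736 = 288; ΔR = 930 − 858 = 72
Score = (-5)·288 + (-3)·72 = -1656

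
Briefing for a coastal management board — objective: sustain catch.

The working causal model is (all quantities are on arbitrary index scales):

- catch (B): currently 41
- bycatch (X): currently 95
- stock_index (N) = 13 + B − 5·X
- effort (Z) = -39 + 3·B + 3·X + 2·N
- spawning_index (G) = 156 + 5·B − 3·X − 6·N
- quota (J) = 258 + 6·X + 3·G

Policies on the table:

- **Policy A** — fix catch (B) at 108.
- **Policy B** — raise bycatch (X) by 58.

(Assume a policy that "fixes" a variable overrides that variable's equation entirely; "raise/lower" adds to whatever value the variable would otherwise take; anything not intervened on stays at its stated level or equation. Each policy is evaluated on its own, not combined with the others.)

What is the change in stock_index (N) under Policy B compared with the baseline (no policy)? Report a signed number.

Baseline:
  B = 41
  X = 95
  N = 13 + 41 − 5·95 = -421
Policy B (X + 58):
  B = 41
  X = 95 + 58 = 153
  N = 13 + 41 − 5·153 = -711
Change in N: -711 − (-421) = -290

-290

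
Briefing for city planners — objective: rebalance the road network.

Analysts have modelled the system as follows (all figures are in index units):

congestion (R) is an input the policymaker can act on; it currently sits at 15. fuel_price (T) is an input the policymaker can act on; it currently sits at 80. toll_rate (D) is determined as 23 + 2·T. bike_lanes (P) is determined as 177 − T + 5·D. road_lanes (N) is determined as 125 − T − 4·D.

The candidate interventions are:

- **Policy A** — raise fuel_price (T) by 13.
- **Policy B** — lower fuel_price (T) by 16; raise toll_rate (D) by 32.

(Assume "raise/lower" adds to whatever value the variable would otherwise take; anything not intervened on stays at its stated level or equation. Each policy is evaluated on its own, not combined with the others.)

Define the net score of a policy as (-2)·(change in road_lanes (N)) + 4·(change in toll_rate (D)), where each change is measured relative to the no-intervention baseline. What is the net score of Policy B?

Baseline:
  T = 80
  D = 23 + 2·80 = 183
  N = 125 − 80 − 4·183 = -687
Policy B (T − 16, D + 32):
  T = 80 − 16 = 64
  D = 23 + 2·64 (+32 from intervention) = 183
  N = 125 − 64 − 4·183 = -671
ΔN = -671 − (-687) = 16; ΔD = 183 − 183 = 0
Score = (-2)·16 + 4·0 = -32

-32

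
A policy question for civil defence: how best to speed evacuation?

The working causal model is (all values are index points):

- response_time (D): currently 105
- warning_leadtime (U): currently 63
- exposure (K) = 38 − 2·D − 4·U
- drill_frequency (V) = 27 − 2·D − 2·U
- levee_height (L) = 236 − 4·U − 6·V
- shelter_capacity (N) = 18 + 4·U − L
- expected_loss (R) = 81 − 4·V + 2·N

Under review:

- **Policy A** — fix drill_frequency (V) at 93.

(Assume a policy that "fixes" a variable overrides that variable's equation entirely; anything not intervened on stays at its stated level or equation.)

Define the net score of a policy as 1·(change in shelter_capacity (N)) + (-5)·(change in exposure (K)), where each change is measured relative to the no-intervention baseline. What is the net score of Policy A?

Baseline:
  D = 105
  U = 63
  K = 38 − 2·105 − 4·63 = -424
  V = 27 − 2·105 − 2·63 = -309
  L = 236 − 4·63 − 6·(-309) = 1838
  N = 18 + 4·63 − 1838 = -1568
Policy A (V := 93):
  D = 105
  U = 63
  K = 38 − 2·105 − 4·63 = -424
  V = 93
  L = 236 − 4·63 − 6·93 = -574
  N = 18 + 4·63 − (-574) = 844
ΔN = 844 − (-1568) = 2412; ΔK = -424 − (-424) = 0
Score = 1·2412 + (-5)·0 = 2412

2412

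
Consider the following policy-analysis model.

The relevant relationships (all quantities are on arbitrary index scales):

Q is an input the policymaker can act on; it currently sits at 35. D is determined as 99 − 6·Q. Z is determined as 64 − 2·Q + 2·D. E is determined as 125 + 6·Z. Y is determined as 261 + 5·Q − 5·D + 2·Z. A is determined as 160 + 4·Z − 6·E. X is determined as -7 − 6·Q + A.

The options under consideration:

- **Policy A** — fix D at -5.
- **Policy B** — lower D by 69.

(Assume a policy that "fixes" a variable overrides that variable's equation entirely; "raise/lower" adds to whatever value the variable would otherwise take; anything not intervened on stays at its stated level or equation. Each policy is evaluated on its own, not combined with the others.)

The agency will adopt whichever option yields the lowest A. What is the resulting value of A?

Policy A (D := -5):
  Q = 35
  D = -5
  Z = 64 − 2·35 + 2·(-5) = -16
  E = 125 + 6·(-16) = 29
  A = 160 + 4·(-16) − 6·29 = -78
Policy B (D − 69):
  Q = 35
  D = 99 − 6·35 (−69 from intervention) = -180
  Z = 64 − 2·35 + 2·(-180) = -366
  E = 125 + 6·(-366) = -2071
  A = 160 + 4·(-366) − 6·(-2071) = 11122
Comparing — Policy A: A=-78, Policy B: A=11122. Lowest is -78 (Policy A).

-78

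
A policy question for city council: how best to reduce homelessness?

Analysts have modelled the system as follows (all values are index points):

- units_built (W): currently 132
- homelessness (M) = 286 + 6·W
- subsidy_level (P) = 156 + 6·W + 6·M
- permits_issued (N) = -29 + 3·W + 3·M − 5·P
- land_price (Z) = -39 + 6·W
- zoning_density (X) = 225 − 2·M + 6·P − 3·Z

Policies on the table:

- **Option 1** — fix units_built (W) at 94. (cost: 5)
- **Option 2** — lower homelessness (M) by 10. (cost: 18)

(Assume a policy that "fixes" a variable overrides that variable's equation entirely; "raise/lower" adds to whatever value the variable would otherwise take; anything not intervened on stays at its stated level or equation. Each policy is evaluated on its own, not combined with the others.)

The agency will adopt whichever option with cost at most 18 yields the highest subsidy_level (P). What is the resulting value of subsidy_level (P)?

7356

Option 1 (W := 94):
  W = 94
  M = 286 + 6·94 = 850
  P = 156 + 6·94 + 6·850 = 5820
Option 2 (M − 10):
  W = 132
  M = 286 + 6·132 (−10 from intervention) = 1068
  P = 156 + 6·132 + 6·1068 = 7356
Comparing — Option 1: P=5820, Option 2: P=7356. Highest is 7356 (Option 2).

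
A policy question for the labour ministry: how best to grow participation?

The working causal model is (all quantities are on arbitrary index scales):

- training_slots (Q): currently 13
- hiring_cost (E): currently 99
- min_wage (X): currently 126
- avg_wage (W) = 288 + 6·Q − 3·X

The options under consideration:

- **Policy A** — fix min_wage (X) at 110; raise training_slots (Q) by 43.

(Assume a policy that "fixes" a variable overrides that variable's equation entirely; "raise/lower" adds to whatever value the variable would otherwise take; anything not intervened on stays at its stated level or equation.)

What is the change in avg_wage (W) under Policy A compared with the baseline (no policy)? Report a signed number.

Baseline:
  Q = 13
  X = 126
  W = 288 + 6·13 − 3·126 = -12
Policy A (X := 110, Q + 43):
  Q = 13 + 43 = 56
  X = 110
  W = 288 + 6·56 − 3·110 = 294
Change in W: 294 − (-12) = 306

306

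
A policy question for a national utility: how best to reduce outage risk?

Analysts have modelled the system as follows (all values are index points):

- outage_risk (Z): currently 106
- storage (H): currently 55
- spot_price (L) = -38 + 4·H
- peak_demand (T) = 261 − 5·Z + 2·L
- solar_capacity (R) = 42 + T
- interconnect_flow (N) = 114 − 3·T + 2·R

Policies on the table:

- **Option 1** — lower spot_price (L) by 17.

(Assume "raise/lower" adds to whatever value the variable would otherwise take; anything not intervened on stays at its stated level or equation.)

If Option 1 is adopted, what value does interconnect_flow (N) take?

Option 1 (L − 17):
  Z = 106
  H = 55
  L = -38 + 4·55 (−17 from intervention) = 165
  T = 261 − 5·106 + 2·165 = 61
  R = 42 + 61 = 103
  N = 114 − 3·61 + 2·103 = 137

137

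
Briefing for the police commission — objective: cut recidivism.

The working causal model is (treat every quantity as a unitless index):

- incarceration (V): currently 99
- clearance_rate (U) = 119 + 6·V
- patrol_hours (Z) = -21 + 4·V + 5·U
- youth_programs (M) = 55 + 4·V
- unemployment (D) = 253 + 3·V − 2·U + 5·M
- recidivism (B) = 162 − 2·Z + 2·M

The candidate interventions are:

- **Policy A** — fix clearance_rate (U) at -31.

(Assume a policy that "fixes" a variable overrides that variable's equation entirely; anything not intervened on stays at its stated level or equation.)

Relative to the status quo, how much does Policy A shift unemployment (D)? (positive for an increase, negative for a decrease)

1488

Baseline:
  V = 99
  U = 119 + 6·99 = 713
  M = 55 + 4·99 = 451
  D = 253 + 3·99 − 2·713 + 5·451 = 1379
Policy A (U := -31):
  V = 99
  U = -31
  M = 55 + 4·99 = 451
  D = 253 + 3·99 − 2·(-31) + 5·451 = 2867
Change in D: 2867 − 1379 = 1488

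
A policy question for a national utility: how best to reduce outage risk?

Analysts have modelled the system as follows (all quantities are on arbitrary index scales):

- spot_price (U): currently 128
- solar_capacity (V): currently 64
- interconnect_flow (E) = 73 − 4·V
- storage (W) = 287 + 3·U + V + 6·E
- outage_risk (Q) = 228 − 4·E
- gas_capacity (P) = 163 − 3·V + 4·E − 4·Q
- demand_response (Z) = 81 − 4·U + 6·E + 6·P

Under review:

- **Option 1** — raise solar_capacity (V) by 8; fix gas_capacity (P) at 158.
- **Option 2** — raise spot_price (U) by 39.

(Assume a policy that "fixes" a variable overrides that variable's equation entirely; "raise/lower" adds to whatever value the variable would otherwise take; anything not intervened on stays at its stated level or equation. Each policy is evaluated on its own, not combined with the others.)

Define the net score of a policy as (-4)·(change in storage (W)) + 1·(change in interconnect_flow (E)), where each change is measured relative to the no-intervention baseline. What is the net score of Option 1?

704

Baseline:
  U = 128
  V = 64
  E = 73 − 4·64 = -183
  W = 287 + 3·128 + 64 + 6·(-183) = -363
Option 1 (V + 8, P := 158):
  U = 128
  V = 64 + 8 = 72
  E = 73 − 4·72 = -215
  W = 287 + 3·128 + 72 + 6·(-215) = -547
ΔW = -547 − (-363) = -184; ΔE = -215 − (-183) = -32
Score = (-4)·(-184) + 1·(-32) = 704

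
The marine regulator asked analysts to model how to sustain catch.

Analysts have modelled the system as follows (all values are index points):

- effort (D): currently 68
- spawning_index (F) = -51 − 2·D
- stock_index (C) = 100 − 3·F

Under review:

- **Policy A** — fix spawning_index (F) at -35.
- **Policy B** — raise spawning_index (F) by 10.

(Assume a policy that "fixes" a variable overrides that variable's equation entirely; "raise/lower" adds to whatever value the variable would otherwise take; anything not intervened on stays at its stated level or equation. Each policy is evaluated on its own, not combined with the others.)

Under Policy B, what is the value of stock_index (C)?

Policy B (F + 10):
  D = 68
  F = -51 − 2·68 (+10 from intervention) = -177
  C = 100 − 3·(-177) = 631

631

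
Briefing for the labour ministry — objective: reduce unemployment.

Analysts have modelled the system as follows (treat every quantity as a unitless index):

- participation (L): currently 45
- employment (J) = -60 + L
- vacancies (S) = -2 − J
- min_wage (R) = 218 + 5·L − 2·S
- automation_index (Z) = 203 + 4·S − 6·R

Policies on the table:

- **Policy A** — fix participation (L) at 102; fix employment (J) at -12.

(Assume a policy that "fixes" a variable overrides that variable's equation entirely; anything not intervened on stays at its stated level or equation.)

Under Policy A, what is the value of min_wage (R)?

Policy A (L := 102, J := -12):
  L = 102
  J = -12
  S = -2 − (-12) = 10
  R = 218 + 5·102 − 2·10 = 708

708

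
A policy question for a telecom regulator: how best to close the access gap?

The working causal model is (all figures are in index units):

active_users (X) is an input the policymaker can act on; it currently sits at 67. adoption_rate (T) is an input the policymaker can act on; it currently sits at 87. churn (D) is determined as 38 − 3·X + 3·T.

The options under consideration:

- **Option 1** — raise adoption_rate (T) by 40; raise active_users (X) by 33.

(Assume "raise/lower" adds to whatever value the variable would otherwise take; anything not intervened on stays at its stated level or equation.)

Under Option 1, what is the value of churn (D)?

Option 1 (T + 40, X + 33):
  X = 67 + 33 = 100
  T = 87 + 40 = 127
  D = 38 − 3·100 + 3·127 = 119

119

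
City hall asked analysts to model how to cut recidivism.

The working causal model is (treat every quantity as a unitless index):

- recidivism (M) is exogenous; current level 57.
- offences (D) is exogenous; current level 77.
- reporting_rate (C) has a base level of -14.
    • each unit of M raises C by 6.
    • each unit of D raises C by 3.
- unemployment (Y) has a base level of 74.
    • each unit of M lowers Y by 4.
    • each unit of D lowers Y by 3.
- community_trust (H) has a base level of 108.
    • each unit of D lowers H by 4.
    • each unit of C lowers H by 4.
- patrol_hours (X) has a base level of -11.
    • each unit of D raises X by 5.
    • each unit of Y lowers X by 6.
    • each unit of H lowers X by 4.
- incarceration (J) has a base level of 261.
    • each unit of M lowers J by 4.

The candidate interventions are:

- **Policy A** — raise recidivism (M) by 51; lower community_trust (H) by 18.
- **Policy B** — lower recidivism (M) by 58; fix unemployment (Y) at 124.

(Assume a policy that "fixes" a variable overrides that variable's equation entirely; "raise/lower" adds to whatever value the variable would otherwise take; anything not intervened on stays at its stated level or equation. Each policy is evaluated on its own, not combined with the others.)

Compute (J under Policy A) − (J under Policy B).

Policy A (M + 51, H − 18):
  M = 57 + 51 = 108
  J = 261 − 4·108 = -171
Policy B (M − 58, Y := 124):
  M = 57 − 58 = -1
  J = 261 − 4·(-1) = 265
J: -171 − 265 = -436

-436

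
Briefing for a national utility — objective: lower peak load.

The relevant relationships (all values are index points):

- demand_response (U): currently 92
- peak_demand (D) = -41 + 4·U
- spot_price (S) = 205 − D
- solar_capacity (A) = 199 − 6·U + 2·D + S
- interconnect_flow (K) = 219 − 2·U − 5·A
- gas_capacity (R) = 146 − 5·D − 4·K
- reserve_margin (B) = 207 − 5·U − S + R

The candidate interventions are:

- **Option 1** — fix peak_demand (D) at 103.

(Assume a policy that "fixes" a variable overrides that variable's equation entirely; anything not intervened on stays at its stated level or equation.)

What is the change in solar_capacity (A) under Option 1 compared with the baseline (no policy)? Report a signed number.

Baseline:
  U = 92
  D = -41 + 4·92 = 327
  S = 205 − 327 = -122
  A = 199 − 6·92 + 2·327 + (-122) = 179
Option 1 (D := 103):
  U = 92
  D = 103
  S = 205 − 103 = 102
  A = 199 − 6·92 + 2·103 + 102 = -45
Change in A: -45 − 179 = -224

-224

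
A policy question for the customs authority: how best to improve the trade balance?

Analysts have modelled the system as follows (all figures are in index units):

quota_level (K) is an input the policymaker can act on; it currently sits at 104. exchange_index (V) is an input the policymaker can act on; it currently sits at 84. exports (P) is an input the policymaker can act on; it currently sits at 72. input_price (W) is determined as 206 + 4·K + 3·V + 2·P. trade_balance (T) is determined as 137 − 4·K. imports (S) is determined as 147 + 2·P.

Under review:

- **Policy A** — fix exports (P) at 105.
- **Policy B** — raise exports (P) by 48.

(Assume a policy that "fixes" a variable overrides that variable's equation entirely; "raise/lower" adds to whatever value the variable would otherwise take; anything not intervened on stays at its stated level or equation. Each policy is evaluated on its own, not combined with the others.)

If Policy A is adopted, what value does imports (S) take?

Policy A (P := 105):
  P = 105
  S = 147 + 2·105 = 357

357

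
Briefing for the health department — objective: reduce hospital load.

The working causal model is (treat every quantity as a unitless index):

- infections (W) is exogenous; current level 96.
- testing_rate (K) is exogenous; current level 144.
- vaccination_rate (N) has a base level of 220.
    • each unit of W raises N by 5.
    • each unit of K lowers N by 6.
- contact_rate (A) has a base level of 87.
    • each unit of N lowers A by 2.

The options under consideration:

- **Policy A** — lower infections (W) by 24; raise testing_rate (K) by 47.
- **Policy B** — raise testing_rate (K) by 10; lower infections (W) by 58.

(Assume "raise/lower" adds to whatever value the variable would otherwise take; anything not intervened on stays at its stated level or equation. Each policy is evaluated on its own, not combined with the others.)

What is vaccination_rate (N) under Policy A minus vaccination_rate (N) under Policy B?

Policy A (W − 24, K + 47):
  W = 96 − 24 = 72
  K = 144 + 47 = 191
  N = 220 + 5·72 − 6·191 = -566
Policy B (K + 10, W − 58):
  W = 96 − 58 = 38
  K = 144 + 10 = 154
  N = 220 + 5·38 − 6·154 = -514
N: -566 − (-514) = -52

-52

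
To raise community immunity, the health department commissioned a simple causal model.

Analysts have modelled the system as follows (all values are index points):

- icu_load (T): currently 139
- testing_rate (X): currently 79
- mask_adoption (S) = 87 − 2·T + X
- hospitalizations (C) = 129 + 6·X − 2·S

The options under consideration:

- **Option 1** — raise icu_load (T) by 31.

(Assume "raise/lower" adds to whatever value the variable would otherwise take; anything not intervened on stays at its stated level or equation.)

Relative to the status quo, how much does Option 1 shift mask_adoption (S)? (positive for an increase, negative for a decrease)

-62

Baseline:
  T = 139
  X = 79
  S = 87 − 2·139 + 79 = -112
Option 1 (T + 31):
  T = 139 + 31 = 170
  X = 79
  S = 87 − 2·170 + 79 = -174
Change in S: -174 − (-112) = -62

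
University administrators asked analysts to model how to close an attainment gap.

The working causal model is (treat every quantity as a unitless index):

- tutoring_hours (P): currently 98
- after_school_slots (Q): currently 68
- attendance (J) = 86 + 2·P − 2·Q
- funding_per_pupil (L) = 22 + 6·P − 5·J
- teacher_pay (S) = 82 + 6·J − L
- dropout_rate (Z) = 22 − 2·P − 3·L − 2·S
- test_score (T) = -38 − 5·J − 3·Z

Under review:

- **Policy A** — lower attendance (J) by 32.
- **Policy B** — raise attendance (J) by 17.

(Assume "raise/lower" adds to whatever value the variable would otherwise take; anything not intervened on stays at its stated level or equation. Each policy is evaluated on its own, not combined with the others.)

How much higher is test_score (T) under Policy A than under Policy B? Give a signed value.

Policy A (J − 32):
  P = 98
  Q = 68
  J = 86 + 2·98 − 2·68 (−32 from intervention) = 114
  L = 22 + 6·98 − 5·114 = 40
  S = 82 + 6·114 − 40 = 726
  Z = 22 − 2·98 − 3·40 − 2·726 = -1746
  T = -38 − 5·114 − 3·(-1746) = 4630
Policy B (J + 17):
  P = 98
  Q = 68
  J = 86 + 2·98 − 2·68 (+17 from intervention) = 163
  L = 22 + 6·98 − 5·163 = -205
  S = 82 + 6·163 − (-205) = 1265
  Z = 22 − 2·98 − 3·(-205) − 2·1265 = -2089
  T = -38 − 5·163 − 3·(-2089) = 5414
T: 4630 − 5414 = -784

-784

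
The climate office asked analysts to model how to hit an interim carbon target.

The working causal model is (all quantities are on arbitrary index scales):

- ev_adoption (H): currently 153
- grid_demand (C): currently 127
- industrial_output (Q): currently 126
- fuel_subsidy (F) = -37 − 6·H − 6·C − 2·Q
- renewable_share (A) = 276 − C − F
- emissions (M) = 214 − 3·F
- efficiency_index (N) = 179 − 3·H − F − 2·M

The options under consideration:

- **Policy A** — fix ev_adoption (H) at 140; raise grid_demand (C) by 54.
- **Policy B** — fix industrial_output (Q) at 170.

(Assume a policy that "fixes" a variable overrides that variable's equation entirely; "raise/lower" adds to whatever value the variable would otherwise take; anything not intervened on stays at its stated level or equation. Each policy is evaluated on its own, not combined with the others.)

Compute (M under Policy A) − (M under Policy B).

Policy A (H := 140, C + 54):
  H = 140
  C = 127 + 54 = 181
  Q = 126
  F = -37 − 6·140 − 6·181 − 2·126 = -2215
  M = 214 − 3·(-2215) = 6859
Policy B (Q := 170):
  H = 153
  C = 127
  Q = 170
  F = -37 − 6·153 − 6·127 − 2·170 = -2057
  M = 214 − 3·(-2057) = 6385
M: 6859 − 6385 = 474

474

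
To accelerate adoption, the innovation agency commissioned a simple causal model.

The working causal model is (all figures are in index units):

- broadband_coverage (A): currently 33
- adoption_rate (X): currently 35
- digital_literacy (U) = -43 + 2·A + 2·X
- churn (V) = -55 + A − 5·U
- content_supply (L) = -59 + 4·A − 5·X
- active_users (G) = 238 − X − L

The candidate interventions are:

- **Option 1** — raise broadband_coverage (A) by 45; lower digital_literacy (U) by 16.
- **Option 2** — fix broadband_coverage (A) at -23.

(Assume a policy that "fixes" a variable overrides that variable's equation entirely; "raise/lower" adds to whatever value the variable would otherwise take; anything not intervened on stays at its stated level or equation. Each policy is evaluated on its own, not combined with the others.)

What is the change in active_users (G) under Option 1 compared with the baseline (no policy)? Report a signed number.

-180

Baseline:
  A = 33
  X = 35
  L = -59 + 4·33 − 5·35 = -102
  G = 238 − 35 − (-102) = 305
Option 1 (A + 45, U − 16):
  A = 33 + 45 = 78
  X = 35
  L = -59 + 4·78 − 5·35 = 78
  G = 238 − 35 − 78 = 125
Change in G: 125 − 305 = -180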